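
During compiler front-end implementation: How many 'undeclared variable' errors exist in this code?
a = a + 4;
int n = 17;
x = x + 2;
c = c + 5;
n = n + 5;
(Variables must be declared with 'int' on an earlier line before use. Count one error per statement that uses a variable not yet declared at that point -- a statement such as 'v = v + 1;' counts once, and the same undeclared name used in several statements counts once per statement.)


Scanning code line by line:
  Line 1: use 'a' -> ERROR (undeclared)
  Line 2: declare 'n' -> declared = ['n']
  Line 3: use 'x' -> ERROR (undeclared)
  Line 4: use 'c' -> ERROR (undeclared)
  Line 5: use 'n' -> OK (declared)
Total undeclared variable errors: 3

3


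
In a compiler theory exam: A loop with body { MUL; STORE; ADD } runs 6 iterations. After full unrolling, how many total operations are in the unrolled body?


Loop body operations: MUL, STORE, ADD (3 ops per iteration)
Unrolling 6 iterations:
  Iteration 1: MUL, STORE, ADD (3 ops)
  Iteration 2: MUL, STORE, ADD (3 ops)
  Iteration 3: MUL, STORE, ADD (3 ops)
  Iteration 4: MUL, STORE, ADD (3 ops)
  Iteration 5: MUL, STORE, ADD (3 ops)
  Iteration 6: MUL, STORE, ADD (3 ops)
Total: 6 iterations * 3 ops/iter = 18 operations

18


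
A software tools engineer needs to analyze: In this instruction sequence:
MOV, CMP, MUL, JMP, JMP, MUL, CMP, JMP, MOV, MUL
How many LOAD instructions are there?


Scanning instruction sequence for LOAD:
  Position 1: MOV
  Position 2: CMP
  Position 3: MUL
  Position 4: JMP
  Position 5: JMP
  Position 6: MUL
  Position 7: CMP
  Position 8: JMP
  Position 9: MOV
  Position 10: MUL
Matches at positions: []
Total LOAD count: 0

0


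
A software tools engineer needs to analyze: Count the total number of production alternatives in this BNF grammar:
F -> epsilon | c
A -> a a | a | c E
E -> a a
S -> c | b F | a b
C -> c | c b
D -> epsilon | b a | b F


Counting alternatives per rule:
  F: 2 alternative(s)
  A: 3 alternative(s)
  E: 1 alternative(s)
  S: 3 alternative(s)
  C: 2 alternative(s)
  D: 3 alternative(s)
Sum: 2 + 3 + 1 + 3 + 2 + 3 = 14

14


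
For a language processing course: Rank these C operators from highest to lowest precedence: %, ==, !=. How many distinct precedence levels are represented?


Looking up precedence for each operator:
  % -> precedence 6
  == -> precedence 3
  != -> precedence 3
Sorted highest to lowest: %, ==, !=
Distinct precedence values: [6, 3]
Number of distinct levels: 2

2


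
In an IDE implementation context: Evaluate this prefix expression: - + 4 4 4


Parsing prefix expression: - + 4 4 4
Step 1: Innermost operation '+ 4 4'
  4 + 4 = 8
Step 2: Outer operation '- [8] 4'
  8 - 4 = 4

4


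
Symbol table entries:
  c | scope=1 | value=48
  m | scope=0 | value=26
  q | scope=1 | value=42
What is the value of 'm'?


Searching symbol table for 'm':
  c | scope=1 | value=48
  m | scope=0 | value=26 <- MATCH
  q | scope=1 | value=42
Found 'm' at scope 0 with value 26

26


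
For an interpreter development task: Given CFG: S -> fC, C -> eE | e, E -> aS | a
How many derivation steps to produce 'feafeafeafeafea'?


Grammar: S -> fC, C -> eE | e, E -> aS | a
Deriving 'feafeafeafeafea':
Step 1: S -> fC => fC
Step 2: C -> eE => feE
Step 3: E -> aS => feaS
Step 4: S -> fC => feafC
Step 5: C -> eE => feafeE
Step 6: E -> aS => feafeaS
Step 7: S -> fC => feafeafC
Step 8: C -> eE => feafeafeE
Step 9: E -> aS => feafeafeaS
Step 10: S -> fC => feafeafeafC
Step 11: C -> eE => feafeafeafeE
Step 12: E -> aS => feafeafeafeaS
Step 13: S -> fC => feafeafeafeafC
Step 14: C -> eE => feafeafeafeafeE
Step 15: E -> a => feafeafeafeafea
Total derivation steps: 15

15


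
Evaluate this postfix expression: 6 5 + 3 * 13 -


Processing tokens left to right:
Push 6, Push 5
Pop 6 and 5, compute 6 + 5 = 11, push 11
Push 3
Pop 11 and 3, compute 11 * 3 = 33, push 33
Push 13
Pop 33 and 13, compute 33 - 13 = 20, push 20
Stack result: 20

20


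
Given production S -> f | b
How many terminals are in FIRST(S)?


Production: S -> f | b
Examining each alternative for leading terminals:
  S -> f : first terminal = 'f'
  S -> b : first terminal = 'b'
FIRST(S) = {b, f}
Count: 2

2


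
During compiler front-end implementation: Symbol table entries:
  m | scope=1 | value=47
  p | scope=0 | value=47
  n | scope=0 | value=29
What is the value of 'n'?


Searching symbol table for 'n':
  m | scope=1 | value=47
  p | scope=0 | value=47
  n | scope=0 | value=29 <- MATCH
Found 'n' at scope 0 with value 29

29


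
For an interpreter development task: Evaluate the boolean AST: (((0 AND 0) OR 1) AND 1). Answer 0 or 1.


Step 1: Evaluate inner node
  0 AND 0 = 0
Step 2: Evaluate next node
  0 OR 1 = 1
Step 3: Evaluate root node
  1 AND 1 = 1

1


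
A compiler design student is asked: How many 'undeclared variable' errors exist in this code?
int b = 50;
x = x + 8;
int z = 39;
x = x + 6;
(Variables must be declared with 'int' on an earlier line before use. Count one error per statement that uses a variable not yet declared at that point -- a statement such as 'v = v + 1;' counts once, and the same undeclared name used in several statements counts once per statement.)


Scanning code line by line:
  Line 1: declare 'b' -> declared = ['b']
  Line 2: use 'x' -> ERROR (undeclared)
  Line 3: declare 'z' -> declared = ['b', 'z']
  Line 4: use 'x' -> ERROR (undeclared)
Total undeclared variable errors: 2

2


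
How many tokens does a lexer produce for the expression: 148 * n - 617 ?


Scanning '148 * n - 617'
Token 1: '148' -> integer_literal
Token 2: '*' -> operator
Token 3: 'n' -> identifier
Token 4: '-' -> operator
Token 5: '617' -> integer_literal
Total tokens: 5

5


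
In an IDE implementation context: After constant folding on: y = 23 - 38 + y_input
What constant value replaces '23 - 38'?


Identifying constant sub-expression:
  Original: y = 23 - 38 + y_input
  23 and 38 are both compile-time constants
  Evaluating: 23 - 38 = -15
  After folding: y = -15 + y_input

-15


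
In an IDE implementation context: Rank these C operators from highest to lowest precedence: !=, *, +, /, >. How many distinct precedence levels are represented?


Looking up precedence for each operator:
  != -> precedence 3
  * -> precedence 6
  + -> precedence 5
  / -> precedence 6
  > -> precedence 4
Sorted highest to lowest: *, /, +, >, !=
Distinct precedence values: [6, 5, 4, 3]
Number of distinct levels: 4

4


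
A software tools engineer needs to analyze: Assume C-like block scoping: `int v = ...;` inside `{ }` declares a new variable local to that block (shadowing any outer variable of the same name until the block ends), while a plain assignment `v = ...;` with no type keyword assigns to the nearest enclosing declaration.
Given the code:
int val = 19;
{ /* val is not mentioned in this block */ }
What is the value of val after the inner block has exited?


Analyzing scoping rules:
Outer scope: declares val = 19
Inner block: val is neither redeclared nor assigned -> unchanged
After the block -> 19
Result: 19

19


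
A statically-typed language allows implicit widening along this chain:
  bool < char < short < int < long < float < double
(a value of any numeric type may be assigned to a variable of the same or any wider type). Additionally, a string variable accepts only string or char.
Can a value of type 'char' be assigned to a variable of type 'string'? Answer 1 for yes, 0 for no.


Target variable type: string
Source value type: char
Rule: string accepts only {string, char}
  source 'char' in {string, char}? Yes
Result: 1

1


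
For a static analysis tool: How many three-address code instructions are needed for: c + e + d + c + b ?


Expression: c + e + d + c + b
Generating three-address code (respecting * over +/- precedence):
  Instruction 1: t1 = c + e
  Instruction 2: t2 = t1 + d
  Instruction 3: t3 = t2 + c
  Instruction 4: t4 = t3 + b
Total instructions: 4

4


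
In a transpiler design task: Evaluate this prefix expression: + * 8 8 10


Parsing prefix expression: + * 8 8 10
Step 1: Innermost operation '* 8 8'
  8 * 8 = 64
Step 2: Outer operation '+ [64] 10'
  64 + 10 = 74

74


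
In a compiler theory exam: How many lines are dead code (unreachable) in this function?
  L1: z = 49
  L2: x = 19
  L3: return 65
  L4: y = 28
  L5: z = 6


Analyzing control flow:
  L1: reachable (before return)
  L2: reachable (before return)
  L3: reachable (return statement)
  L4: DEAD (after return at L3)
  L5: DEAD (after return at L3)
Return at L3, total lines = 5
Dead lines: L4 through L5
Count: 2

2


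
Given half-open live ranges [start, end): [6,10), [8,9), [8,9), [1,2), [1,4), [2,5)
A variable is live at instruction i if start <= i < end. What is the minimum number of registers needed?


Live ranges:
  Var0: [6, 10)
  Var1: [8, 9)
  Var2: [8, 9)
  Var3: [1, 2)
  Var4: [1, 4)
  Var5: [2, 5)
Sweep-line events (position, delta, active):
  pos=1 start -> active=1
  pos=1 start -> active=2
  pos=2 end -> active=1
  pos=2 start -> active=2
  pos=4 end -> active=1
  pos=5 end -> active=0
  pos=6 start -> active=1
  pos=8 start -> active=2
  pos=8 start -> active=3
  pos=9 end -> active=2
  pos=9 end -> active=1
  pos=10 end -> active=0
Maximum simultaneous active: 3
Minimum registers needed: 3

3


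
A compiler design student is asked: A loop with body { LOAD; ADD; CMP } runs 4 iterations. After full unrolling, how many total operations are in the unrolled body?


Loop body operations: LOAD, ADD, CMP (3 ops per iteration)
Unrolling 4 iterations:
  Iteration 1: LOAD, ADD, CMP (3 ops)
  Iteration 2: LOAD, ADD, CMP (3 ops)
  Iteration 3: LOAD, ADD, CMP (3 ops)
  Iteration 4: LOAD, ADD, CMP (3 ops)
Total: 4 iterations * 3 ops/iter = 12 operations

12


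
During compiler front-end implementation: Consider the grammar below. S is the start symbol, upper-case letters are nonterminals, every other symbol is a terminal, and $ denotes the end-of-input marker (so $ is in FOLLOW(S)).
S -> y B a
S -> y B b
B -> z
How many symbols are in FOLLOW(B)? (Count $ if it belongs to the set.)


S is the start symbol and does not occur in any rule body, so FOLLOW(S) = {$}.
Examining every occurrence of B in a rule body:
  S -> y B a : B is followed by terminal 'a' -> add 'a'
  S -> y B b : B is followed by terminal 'b' -> add 'b'
  B -> z : B does not occur in the body -> contributes nothing
FOLLOW(B) = {a, b}
Count: 2

2


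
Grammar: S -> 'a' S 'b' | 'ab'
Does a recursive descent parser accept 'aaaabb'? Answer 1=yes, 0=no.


Grammar accepts strings of the form a^n b^n (n >= 1)
Word: 'aaaabb'
Counting: 4 a's and 2 b's
Check: 4 == 2? No
Mismatch: a-count != b-count
Rejected

0


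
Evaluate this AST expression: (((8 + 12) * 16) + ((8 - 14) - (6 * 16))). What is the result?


Expression: (((8 + 12) * 16) + ((8 - 14) - (6 * 16)))
Evaluating step by step:
  8 + 12 = 20
  20 * 16 = 320
  8 - 14 = -6
  6 * 16 = 96
  -6 - 96 = -102
  320 + -102 = 218
Result: 218

218


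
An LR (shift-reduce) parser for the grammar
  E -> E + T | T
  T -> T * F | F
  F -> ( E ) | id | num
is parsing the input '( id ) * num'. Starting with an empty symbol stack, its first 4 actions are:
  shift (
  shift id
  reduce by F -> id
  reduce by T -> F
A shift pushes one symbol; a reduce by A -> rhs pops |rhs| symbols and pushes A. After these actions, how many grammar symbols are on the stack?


Tracking the symbol stack through each action:
  Action 1: shift '(' : push -> stack = [(] (size 1)
  Action 2: shift 'id' : push -> stack = [(, id] (size 2)
  Action 3: reduce by F -> id : pop 1, push F -> stack = [(, F] (size 2)
  Action 4: reduce by T -> F : pop 1, push T -> stack = [(, T] (size 2)
Final stack size: 2

2


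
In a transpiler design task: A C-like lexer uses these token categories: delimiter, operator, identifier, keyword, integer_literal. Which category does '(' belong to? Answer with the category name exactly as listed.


Token: '('
Checking categories:
  identifier: no
  integer_literal: no
  operator: no
  keyword: no
  delimiter: YES
Category: delimiter

delimiter


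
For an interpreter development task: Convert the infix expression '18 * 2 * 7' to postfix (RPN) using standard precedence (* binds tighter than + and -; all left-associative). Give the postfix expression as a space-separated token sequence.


Applying the shunting-yard algorithm:
  Operand 18 -> output
  Push '*' onto operator stack -> op-stack: [*]
  Operand 2 -> output
  See '*' (prec 2); top '*' (prec 2) >= it -> pop '*' to output
  Push '*' onto operator stack -> op-stack: [*]
  Operand 7 -> output
  End of input: pop '*' to output
Postfix result: 18 2 * 7 *

18 2 * 7 *


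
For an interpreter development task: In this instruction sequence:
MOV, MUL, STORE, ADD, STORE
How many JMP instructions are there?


Scanning instruction sequence for JMP:
  Position 1: MOV
  Position 2: MUL
  Position 3: STORE
  Position 4: ADD
  Position 5: STORE
Matches at positions: []
Total JMP count: 0

0


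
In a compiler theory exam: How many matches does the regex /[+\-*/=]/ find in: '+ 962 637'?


Pattern: /[+\-*/=]/ (operators)
Input: '+ 962 637'
Scanning for matches:
  Match 1: '+'
Total matches: 1

1


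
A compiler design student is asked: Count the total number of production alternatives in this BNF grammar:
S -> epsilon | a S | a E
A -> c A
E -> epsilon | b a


Counting alternatives per rule:
  S: 3 alternative(s)
  A: 1 alternative(s)
  E: 2 alternative(s)
Sum: 3 + 1 + 2 = 6

6


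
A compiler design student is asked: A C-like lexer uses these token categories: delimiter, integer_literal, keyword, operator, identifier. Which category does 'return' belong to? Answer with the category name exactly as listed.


Token: 'return'
Checking categories:
  identifier: no
  integer_literal: no
  operator: no
  keyword: YES
  delimiter: no
Category: keyword

keyword


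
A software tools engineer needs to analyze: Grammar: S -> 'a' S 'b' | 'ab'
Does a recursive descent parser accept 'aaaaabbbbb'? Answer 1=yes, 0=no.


Grammar accepts strings of the form a^n b^n (n >= 1)
Word: 'aaaaabbbbb'
Counting: 5 a's and 5 b's
Check: 5 == 5? Yes
Derivation (S -> aSb applied 4 time(s), then S -> ab): S => aSb => aaSbb => aaaSbbb => aaaaSbbbb => aaaaabbbbb
Accepted

1


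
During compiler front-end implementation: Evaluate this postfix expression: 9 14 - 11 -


Processing tokens left to right:
Push 9, Push 14
Pop 9 and 14, compute 9 - 14 = -5, push -5
Push 11
Pop -5 and 11, compute -5 - 11 = -16, push -16
Stack result: -16

-16


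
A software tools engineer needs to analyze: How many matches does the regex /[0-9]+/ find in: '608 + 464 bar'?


Pattern: /[0-9]+/ (int literals)
Input: '608 + 464 bar'
Scanning for matches:
  Match 1: '608'
  Match 2: '464'
Total matches: 2

2


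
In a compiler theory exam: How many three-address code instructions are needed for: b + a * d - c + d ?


Expression: b + a * d - c + d
Generating three-address code (respecting * over +/- precedence):
  Instruction 1: t1 = a * d
  Instruction 2: t2 = b + t1
  Instruction 3: t3 = t2 - c
  Instruction 4: t4 = t3 + d
Total instructions: 4

4


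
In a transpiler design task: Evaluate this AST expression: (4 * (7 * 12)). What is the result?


Expression: (4 * (7 * 12))
Evaluating step by step:
  7 * 12 = 84
  4 * 84 = 336
Result: 336

336


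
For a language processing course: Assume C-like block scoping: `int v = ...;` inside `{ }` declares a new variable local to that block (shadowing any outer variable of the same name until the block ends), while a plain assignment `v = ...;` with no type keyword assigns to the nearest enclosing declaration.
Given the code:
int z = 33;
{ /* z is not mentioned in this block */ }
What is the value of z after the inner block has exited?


Analyzing scoping rules:
Outer scope: declares z = 33
Inner block: z is neither redeclared nor assigned -> unchanged
After the block -> 33
Result: 33

33


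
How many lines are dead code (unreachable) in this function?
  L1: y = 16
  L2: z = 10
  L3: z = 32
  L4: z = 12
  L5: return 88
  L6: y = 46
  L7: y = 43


Analyzing control flow:
  L1: reachable (before return)
  L2: reachable (before return)
  L3: reachable (before return)
  L4: reachable (before return)
  L5: reachable (return statement)
  L6: DEAD (after return at L5)
  L7: DEAD (after return at L5)
Return at L5, total lines = 7
Dead lines: L6 through L7
Count: 2

2


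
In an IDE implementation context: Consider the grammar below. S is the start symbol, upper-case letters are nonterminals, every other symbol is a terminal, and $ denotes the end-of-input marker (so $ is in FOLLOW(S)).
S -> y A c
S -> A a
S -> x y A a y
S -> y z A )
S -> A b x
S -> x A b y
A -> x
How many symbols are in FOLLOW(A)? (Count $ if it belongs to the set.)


S is the start symbol and does not occur in any rule body, so FOLLOW(S) = {$}.
Examining every occurrence of A in a rule body:
  S -> y A c : A is followed by terminal 'c' -> add 'c'
  S -> A a : A is followed by terminal 'a' -> add 'a'
  S -> x y A a y : A is followed by terminal 'a' -> add 'a' (already in the set)
  S -> y z A ) : A is followed by terminal ')' -> add ')'
  S -> A b x : A is followed by terminal 'b' -> add 'b'
  S -> x A b y : A is followed by terminal 'b' -> add 'b' (already in the set)
  A -> x : A does not occur in the body -> contributes nothing
FOLLOW(A) = {), a, b, c}
Count: 4

4


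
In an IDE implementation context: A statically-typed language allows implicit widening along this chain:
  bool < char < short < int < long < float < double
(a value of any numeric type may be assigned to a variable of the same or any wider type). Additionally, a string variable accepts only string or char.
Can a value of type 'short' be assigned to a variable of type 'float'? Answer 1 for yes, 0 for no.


Target variable type: float
Source value type: short
Numeric ranks: short=2, float=5
Widening allowed iff rank(source) <= rank(target): 2 <= 5? Yes
Result: 1

1


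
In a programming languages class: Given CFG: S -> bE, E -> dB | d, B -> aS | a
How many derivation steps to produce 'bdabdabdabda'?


Grammar: S -> bE, E -> dB | d, B -> aS | a
Deriving 'bdabdabdabda':
Step 1: S -> bE => bE
Step 2: E -> dB => bdB
Step 3: B -> aS => bdaS
Step 4: S -> bE => bdabE
Step 5: E -> dB => bdabdB
Step 6: B -> aS => bdabdaS
Step 7: S -> bE => bdabdabE
Step 8: E -> dB => bdabdabdB
Step 9: B -> aS => bdabdabdaS
Step 10: S -> bE => bdabdabdabE
Step 11: E -> dB => bdabdabdabdB
Step 12: B -> a => bdabdabdabda
Total derivation steps: 12

12


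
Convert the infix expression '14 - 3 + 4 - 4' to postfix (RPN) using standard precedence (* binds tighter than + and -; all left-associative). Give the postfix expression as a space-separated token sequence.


Applying the shunting-yard algorithm:
  Operand 14 -> output
  Push '-' onto operator stack -> op-stack: [-]
  Operand 3 -> output
  See '+' (prec 1); top '-' (prec 1) >= it -> pop '-' to output
  Push '+' onto operator stack -> op-stack: [+]
  Operand 4 -> output
  See '-' (prec 1); top '+' (prec 1) >= it -> pop '+' to output
  Push '-' onto operator stack -> op-stack: [-]
  Operand 4 -> output
  End of input: pop '-' to output
Postfix result: 14 3 - 4 + 4 -

14 3 - 4 + 4 -


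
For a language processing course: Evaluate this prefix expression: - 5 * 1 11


Parsing prefix expression: - 5 * 1 11
Step 1: Innermost operation '* 1 11'
  1 * 11 = 11
Step 2: Outer operation '- 5 [11]'
  5 - 11 = -6

-6


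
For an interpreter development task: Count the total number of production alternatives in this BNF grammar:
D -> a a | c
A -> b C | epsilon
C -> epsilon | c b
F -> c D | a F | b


Counting alternatives per rule:
  D: 2 alternative(s)
  A: 2 alternative(s)
  C: 2 alternative(s)
  F: 3 alternative(s)
Sum: 2 + 2 + 2 + 3 = 9

9


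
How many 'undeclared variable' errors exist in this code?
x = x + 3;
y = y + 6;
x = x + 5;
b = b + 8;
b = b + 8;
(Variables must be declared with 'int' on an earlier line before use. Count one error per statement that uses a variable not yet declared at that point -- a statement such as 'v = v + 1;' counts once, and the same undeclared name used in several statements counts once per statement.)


Scanning code line by line:
  Line 1: use 'x' -> ERROR (undeclared)
  Line 2: use 'y' -> ERROR (undeclared)
  Line 3: use 'x' -> ERROR (undeclared)
  Line 4: use 'b' -> ERROR (undeclared)
  Line 5: use 'b' -> ERROR (undeclared)
Total undeclared variable errors: 5

5


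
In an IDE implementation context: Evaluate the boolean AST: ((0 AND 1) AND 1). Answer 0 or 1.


Step 1: Evaluate inner node
  0 AND 1 = 0
Step 2: Evaluate root node
  0 AND 1 = 0

0


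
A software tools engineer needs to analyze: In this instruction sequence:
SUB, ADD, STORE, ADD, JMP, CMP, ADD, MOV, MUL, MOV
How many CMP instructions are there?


Scanning instruction sequence for CMP:
  Position 1: SUB
  Position 2: ADD
  Position 3: STORE
  Position 4: ADD
  Position 5: JMP
  Position 6: CMP <- MATCH
  Position 7: ADD
  Position 8: MOV
  Position 9: MUL
  Position 10: MOV
Matches at positions: [6]
Total CMP count: 1

1


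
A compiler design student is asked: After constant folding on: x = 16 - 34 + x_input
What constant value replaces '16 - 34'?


Identifying constant sub-expression:
  Original: x = 16 - 34 + x_input
  16 and 34 are both compile-time constants
  Evaluating: 16 - 34 = -18
  After folding: x = -18 + x_input

-18


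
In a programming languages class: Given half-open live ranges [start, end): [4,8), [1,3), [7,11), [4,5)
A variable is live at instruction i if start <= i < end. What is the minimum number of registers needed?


Live ranges:
  Var0: [4, 8)
  Var1: [1, 3)
  Var2: [7, 11)
  Var3: [4, 5)
Sweep-line events (position, delta, active):
  pos=1 start -> active=1
  pos=3 end -> active=0
  pos=4 start -> active=1
  pos=4 start -> active=2
  pos=5 end -> active=1
  pos=7 start -> active=2
  pos=8 end -> active=1
  pos=11 end -> active=0
Maximum simultaneous active: 2
Minimum registers needed: 2

2


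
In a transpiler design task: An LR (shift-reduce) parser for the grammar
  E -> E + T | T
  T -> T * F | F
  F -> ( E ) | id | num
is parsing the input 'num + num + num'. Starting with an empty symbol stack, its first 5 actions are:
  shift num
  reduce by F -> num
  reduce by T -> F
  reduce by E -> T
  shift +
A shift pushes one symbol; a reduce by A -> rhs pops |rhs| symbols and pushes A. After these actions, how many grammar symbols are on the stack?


Tracking the symbol stack through each action:
  Action 1: shift 'num' : push -> stack = [num] (size 1)
  Action 2: reduce by F -> num : pop 1, push F -> stack = [F] (size 1)
  Action 3: reduce by T -> F : pop 1, push T -> stack = [T] (size 1)
  Action 4: reduce by E -> T : pop 1, push E -> stack = [E] (size 1)
  Action 5: shift '+' : push -> stack = [E, +] (size 2)
Final stack size: 2

2


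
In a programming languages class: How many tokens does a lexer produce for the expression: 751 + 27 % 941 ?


Scanning '751 + 27 % 941'
Token 1: '751' -> integer_literal
Token 2: '+' -> operator
Token 3: '27' -> integer_literal
Token 4: '%' -> operator
Token 5: '941' -> integer_literal
Total tokens: 5

5


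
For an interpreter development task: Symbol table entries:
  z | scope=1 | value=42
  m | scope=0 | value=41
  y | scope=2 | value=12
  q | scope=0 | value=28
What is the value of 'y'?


Searching symbol table for 'y':
  z | scope=1 | value=42
  m | scope=0 | value=41
  y | scope=2 | value=12 <- MATCH
  q | scope=0 | value=28
Found 'y' at scope 2 with value 12

12


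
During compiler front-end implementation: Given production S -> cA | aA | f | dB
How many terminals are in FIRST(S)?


Production: S -> cA | aA | f | dB
Examining each alternative for leading terminals:
  S -> cA : first terminal = 'c'
  S -> aA : first terminal = 'a'
  S -> f : first terminal = 'f'
  S -> dB : first terminal = 'd'
FIRST(S) = {a, c, d, f}
Count: 4

4


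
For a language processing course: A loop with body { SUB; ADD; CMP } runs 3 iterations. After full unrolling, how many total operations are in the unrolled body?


Loop body operations: SUB, ADD, CMP (3 ops per iteration)
Unrolling 3 iterations:
  Iteration 1: SUB, ADD, CMP (3 ops)
  Iteration 2: SUB, ADD, CMP (3 ops)
  Iteration 3: SUB, ADD, CMP (3 ops)
Total: 3 iterations * 3 ops/iter = 9 operations

9


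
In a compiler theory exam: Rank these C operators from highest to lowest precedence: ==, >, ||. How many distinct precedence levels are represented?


Looking up precedence for each operator:
  == -> precedence 3
  > -> precedence 4
  || -> precedence 1
Sorted highest to lowest: >, ==, ||
Distinct precedence values: [4, 3, 1]
Number of distinct levels: 3

3


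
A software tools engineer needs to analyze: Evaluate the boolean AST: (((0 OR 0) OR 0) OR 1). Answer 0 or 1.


Step 1: Evaluate inner node
  0 OR 0 = 0
Step 2: Evaluate next node
  0 OR 0 = 0
Step 3: Evaluate root node
  0 OR 1 = 1

1


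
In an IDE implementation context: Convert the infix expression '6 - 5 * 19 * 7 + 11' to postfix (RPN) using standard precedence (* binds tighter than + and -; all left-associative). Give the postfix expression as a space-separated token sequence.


Applying the shunting-yard algorithm:
  Operand 6 -> output
  Push '-' onto operator stack -> op-stack: [-]
  Operand 5 -> output
  Push '*' onto operator stack -> op-stack: [-, *]
  Operand 19 -> output
  See '*' (prec 2); top '*' (prec 2) >= it -> pop '*' to output
  Push '*' onto operator stack -> op-stack: [-, *]
  Operand 7 -> output
  See '+' (prec 1); top '*' (prec 2) >= it -> pop '*' to output
  See '+' (prec 1); top '-' (prec 1) >= it -> pop '-' to output
  Push '+' onto operator stack -> op-stack: [+]
  Operand 11 -> output
  End of input: pop '+' to output
Postfix result: 6 5 19 * 7 * - 11 +

6 5 19 * 7 * - 11 +


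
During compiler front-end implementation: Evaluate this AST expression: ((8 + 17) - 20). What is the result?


Expression: ((8 + 17) - 20)
Evaluating step by step:
  8 + 17 = 25
  25 - 20 = 5
Result: 5

5


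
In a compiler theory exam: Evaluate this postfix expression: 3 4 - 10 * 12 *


Processing tokens left to right:
Push 3, Push 4
Pop 3 and 4, compute 3 - 4 = -1, push -1
Push 10
Pop -1 and 10, compute -1 * 10 = -10, push -10
Push 12
Pop -10 and 12, compute -10 * 12 = -120, push -120
Stack result: -120

-120


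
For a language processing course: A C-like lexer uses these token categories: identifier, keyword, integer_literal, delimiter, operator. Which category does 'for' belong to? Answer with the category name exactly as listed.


Token: 'for'
Checking categories:
  identifier: no
  integer_literal: no
  operator: no
  keyword: YES
  delimiter: no
Category: keyword

keyword


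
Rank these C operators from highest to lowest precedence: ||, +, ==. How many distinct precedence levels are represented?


Looking up precedence for each operator:
  || -> precedence 1
  + -> precedence 5
  == -> precedence 3
Sorted highest to lowest: +, ==, ||
Distinct precedence values: [5, 3, 1]
Number of distinct levels: 3

3


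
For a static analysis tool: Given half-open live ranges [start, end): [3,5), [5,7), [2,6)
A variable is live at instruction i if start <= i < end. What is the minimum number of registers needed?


Live ranges:
  Var0: [3, 5)
  Var1: [5, 7)
  Var2: [2, 6)
Sweep-line events (position, delta, active):
  pos=2 start -> active=1
  pos=3 start -> active=2
  pos=5 end -> active=1
  pos=5 start -> active=2
  pos=6 end -> active=1
  pos=7 end -> active=0
Maximum simultaneous active: 2
Minimum registers needed: 2

2


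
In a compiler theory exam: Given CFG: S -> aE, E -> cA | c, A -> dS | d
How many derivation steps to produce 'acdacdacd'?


Grammar: S -> aE, E -> cA | c, A -> dS | d
Deriving 'acdacdacd':
Step 1: S -> aE => aE
Step 2: E -> cA => acA
Step 3: A -> dS => acdS
Step 4: S -> aE => acdaE
Step 5: E -> cA => acdacA
Step 6: A -> dS => acdacdS
Step 7: S -> aE => acdacdaE
Step 8: E -> cA => acdacdacA
Step 9: A -> d => acdacdacd
Total derivation steps: 9

9


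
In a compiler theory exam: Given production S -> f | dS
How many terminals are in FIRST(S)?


Production: S -> f | dS
Examining each alternative for leading terminals:
  S -> f : first terminal = 'f'
  S -> dS : first terminal = 'd'
FIRST(S) = {d, f}
Count: 2

2


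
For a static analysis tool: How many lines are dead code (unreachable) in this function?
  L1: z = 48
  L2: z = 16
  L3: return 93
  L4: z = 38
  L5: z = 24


Analyzing control flow:
  L1: reachable (before return)
  L2: reachable (before return)
  L3: reachable (return statement)
  L4: DEAD (after return at L3)
  L5: DEAD (after return at L3)
Return at L3, total lines = 5
Dead lines: L4 through L5
Count: 2

2


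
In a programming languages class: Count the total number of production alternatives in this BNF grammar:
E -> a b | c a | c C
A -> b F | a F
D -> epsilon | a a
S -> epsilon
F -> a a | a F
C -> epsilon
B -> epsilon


Counting alternatives per rule:
  E: 3 alternative(s)
  A: 2 alternative(s)
  D: 2 alternative(s)
  S: 1 alternative(s)
  F: 2 alternative(s)
  C: 1 alternative(s)
  B: 1 alternative(s)
Sum: 3 + 2 + 2 + 1 + 2 + 1 + 1 = 12

12


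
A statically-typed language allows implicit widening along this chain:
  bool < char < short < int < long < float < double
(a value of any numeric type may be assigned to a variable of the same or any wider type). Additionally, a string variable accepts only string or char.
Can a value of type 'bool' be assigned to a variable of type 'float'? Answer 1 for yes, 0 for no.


Target variable type: float
Source value type: bool
Numeric ranks: bool=0, float=5
Widening allowed iff rank(source) <= rank(target): 0 <= 5? Yes
Result: 1

1


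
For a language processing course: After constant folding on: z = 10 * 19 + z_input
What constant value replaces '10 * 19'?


Identifying constant sub-expression:
  Original: z = 10 * 19 + z_input
  10 and 19 are both compile-time constants
  Evaluating: 10 * 19 = 190
  After folding: z = 190 + z_input

190


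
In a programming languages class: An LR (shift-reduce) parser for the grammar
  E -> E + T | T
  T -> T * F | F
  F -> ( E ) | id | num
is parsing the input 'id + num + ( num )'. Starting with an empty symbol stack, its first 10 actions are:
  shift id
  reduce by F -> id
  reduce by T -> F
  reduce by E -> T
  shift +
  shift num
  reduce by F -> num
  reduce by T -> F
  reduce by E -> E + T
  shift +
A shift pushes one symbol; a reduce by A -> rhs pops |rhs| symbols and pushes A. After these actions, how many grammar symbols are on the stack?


Tracking the symbol stack through each action:
  Action 1: shift 'id' : push -> stack = [id] (size 1)
  Action 2: reduce by F -> id : pop 1, push F -> stack = [F] (size 1)
  Action 3: reduce by T -> F : pop 1, push T -> stack = [T] (size 1)
  Action 4: reduce by E -> T : pop 1, push E -> stack = [E] (size 1)
  Action 5: shift '+' : push -> stack = [E, +] (size 2)
  Action 6: shift 'num' : push -> stack = [E, +, num] (size 3)
  Action 7: reduce by F -> num : pop 1, push F -> stack = [E, +, F] (size 3)
  Action 8: reduce by T -> F : pop 1, push T -> stack = [E, +, T] (size 3)
  Action 9: reduce by E -> E + T : pop 3, push E -> stack = [E] (size 1)
  Action 10: shift '+' : push -> stack = [E, +] (size 2)
Final stack size: 2

2


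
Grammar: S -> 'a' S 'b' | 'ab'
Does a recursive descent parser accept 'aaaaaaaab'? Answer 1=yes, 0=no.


Grammar accepts strings of the form a^n b^n (n >= 1)
Word: 'aaaaaaaab'
Counting: 8 a's and 1 b's
Check: 8 == 1? No
Mismatch: a-count != b-count
Rejected

0


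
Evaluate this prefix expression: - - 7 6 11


Parsing prefix expression: - - 7 6 11
Step 1: Innermost operation '- 7 6'
  7 - 6 = 1
Step 2: Outer operation '- [1] 11'
  1 - 11 = -10

-10


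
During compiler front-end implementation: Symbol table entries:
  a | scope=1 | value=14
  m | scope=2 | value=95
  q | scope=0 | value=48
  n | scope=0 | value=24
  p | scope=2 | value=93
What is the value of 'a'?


Searching symbol table for 'a':
  a | scope=1 | value=14 <- MATCH
  m | scope=2 | value=95
  q | scope=0 | value=48
  n | scope=0 | value=24
  p | scope=2 | value=93
Found 'a' at scope 1 with value 14

14


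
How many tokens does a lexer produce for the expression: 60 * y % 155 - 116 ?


Scanning '60 * y % 155 - 116'
Token 1: '60' -> integer_literal
Token 2: '*' -> operator
Token 3: 'y' -> identifier
Token 4: '%' -> operator
Token 5: '155' -> integer_literal
Token 6: '-' -> operator
Token 7: '116' -> integer_literal
Total tokens: 7

7


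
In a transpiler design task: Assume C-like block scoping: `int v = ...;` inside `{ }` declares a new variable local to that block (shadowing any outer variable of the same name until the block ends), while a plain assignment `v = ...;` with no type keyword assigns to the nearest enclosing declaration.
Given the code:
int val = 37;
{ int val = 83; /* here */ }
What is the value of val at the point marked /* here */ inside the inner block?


Analyzing scoping rules:
Outer scope: declares val = 37
Inner block: 'int val = 83;' declares a NEW val that shadows the outer one
Inside the block the inner declaration is in scope -> 83
Result: 83

83


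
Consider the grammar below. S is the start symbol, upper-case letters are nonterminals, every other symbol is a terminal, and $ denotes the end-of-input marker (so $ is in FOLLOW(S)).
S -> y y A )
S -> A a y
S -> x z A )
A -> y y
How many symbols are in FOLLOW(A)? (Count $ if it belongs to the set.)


S is the start symbol and does not occur in any rule body, so FOLLOW(S) = {$}.
Examining every occurrence of A in a rule body:
  S -> y y A ) : A is followed by terminal ')' -> add ')'
  S -> A a y : A is followed by terminal 'a' -> add 'a'
  S -> x z A ) : A is followed by terminal ')' -> add ')' (already in the set)
  A -> y y : A does not occur in the body -> contributes nothing
FOLLOW(A) = {), a}
Count: 2

2


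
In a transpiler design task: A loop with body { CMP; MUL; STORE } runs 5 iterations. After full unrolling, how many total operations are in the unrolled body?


Loop body operations: CMP, MUL, STORE (3 ops per iteration)
Unrolling 5 iterations:
  Iteration 1: CMP, MUL, STORE (3 ops)
  Iteration 2: CMP, MUL, STORE (3 ops)
  Iteration 3: CMP, MUL, STORE (3 ops)
  Iteration 4: CMP, MUL, STORE (3 ops)
  Iteration 5: CMP, MUL, STORE (3 ops)
Total: 5 iterations * 3 ops/iter = 15 operations

15


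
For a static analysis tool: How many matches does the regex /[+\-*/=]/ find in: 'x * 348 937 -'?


Pattern: /[+\-*/=]/ (operators)
Input: 'x * 348 937 -'
Scanning for matches:
  Match 1: '*'
  Match 2: '-'
Total matches: 2

2


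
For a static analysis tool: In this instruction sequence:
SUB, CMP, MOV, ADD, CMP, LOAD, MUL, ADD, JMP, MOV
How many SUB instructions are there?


Scanning instruction sequence for SUB:
  Position 1: SUB <- MATCH
  Position 2: CMP
  Position 3: MOV
  Position 4: ADD
  Position 5: CMP
  Position 6: LOAD
  Position 7: MUL
  Position 8: ADD
  Position 9: JMP
  Position 10: MOV
Matches at positions: [1]
Total SUB count: 1

1


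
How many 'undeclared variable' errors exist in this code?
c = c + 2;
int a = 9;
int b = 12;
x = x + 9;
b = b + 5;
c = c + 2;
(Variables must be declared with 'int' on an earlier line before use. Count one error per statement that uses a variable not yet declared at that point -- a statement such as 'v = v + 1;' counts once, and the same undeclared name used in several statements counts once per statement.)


Scanning code line by line:
  Line 1: use 'c' -> ERROR (undeclared)
  Line 2: declare 'a' -> declared = ['a']
  Line 3: declare 'b' -> declared = ['a', 'b']
  Line 4: use 'x' -> ERROR (undeclared)
  Line 5: use 'b' -> OK (declared)
  Line 6: use 'c' -> ERROR (undeclared)
Total undeclared variable errors: 3

3


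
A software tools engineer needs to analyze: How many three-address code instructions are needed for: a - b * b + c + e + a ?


Expression: a - b * b + c + e + a
Generating three-address code (respecting * over +/- precedence):
  Instruction 1: t1 = b * b
  Instruction 2: t2 = a - t1
  Instruction 3: t3 = t2 + c
  Instruction 4: t4 = t3 + e
  Instruction 5: t5 = t4 + a
Total instructions: 5

5


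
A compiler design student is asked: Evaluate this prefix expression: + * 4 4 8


Parsing prefix expression: + * 4 4 8
Step 1: Innermost operation '* 4 4'
  4 * 4 = 16
Step 2: Outer operation '+ [16] 8'
  16 + 8 = 24

24


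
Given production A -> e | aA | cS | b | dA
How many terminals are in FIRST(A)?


Production: A -> e | aA | cS | b | dA
Examining each alternative for leading terminals:
  A -> e : first terminal = 'e'
  A -> aA : first terminal = 'a'
  A -> cS : first terminal = 'c'
  A -> b : first terminal = 'b'
  A -> dA : first terminal = 'd'
FIRST(A) = {a, b, c, d, e}
Count: 5

5


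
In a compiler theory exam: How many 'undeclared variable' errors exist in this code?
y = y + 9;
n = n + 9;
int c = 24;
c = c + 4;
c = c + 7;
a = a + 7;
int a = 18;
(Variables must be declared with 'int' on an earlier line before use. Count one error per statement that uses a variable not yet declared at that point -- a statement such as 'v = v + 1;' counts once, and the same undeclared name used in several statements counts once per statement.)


Scanning code line by line:
  Line 1: use 'y' -> ERROR (undeclared)
  Line 2: use 'n' -> ERROR (undeclared)
  Line 3: declare 'c' -> declared = ['c']
  Line 4: use 'c' -> OK (declared)
  Line 5: use 'c' -> OK (declared)
  Line 6: use 'a' -> ERROR (undeclared)
  Line 7: declare 'a' -> declared = ['a', 'c']
Total undeclared variable errors: 3

3


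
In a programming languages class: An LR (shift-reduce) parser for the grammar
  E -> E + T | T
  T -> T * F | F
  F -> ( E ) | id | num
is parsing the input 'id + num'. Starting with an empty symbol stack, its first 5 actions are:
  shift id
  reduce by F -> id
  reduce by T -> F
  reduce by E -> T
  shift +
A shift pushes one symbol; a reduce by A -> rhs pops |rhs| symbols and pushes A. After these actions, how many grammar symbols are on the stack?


Tracking the symbol stack through each action:
  Action 1: shift 'id' : push -> stack = [id] (size 1)
  Action 2: reduce by F -> id : pop 1, push F -> stack = [F] (size 1)
  Action 3: reduce by T -> F : pop 1, push T -> stack = [T] (size 1)
  Action 4: reduce by E -> T : pop 1, push E -> stack = [E] (size 1)
  Action 5: shift '+' : push -> stack = [E, +] (size 2)
Final stack size: 2

2


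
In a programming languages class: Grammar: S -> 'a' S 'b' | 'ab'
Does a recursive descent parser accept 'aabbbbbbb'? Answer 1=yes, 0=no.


Grammar accepts strings of the form a^n b^n (n >= 1)
Word: 'aabbbbbbb'
Counting: 2 a's and 7 b's
Check: 2 == 7? No
Mismatch: a-count != b-count
Rejected

0


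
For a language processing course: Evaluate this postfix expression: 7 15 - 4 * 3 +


Processing tokens left to right:
Push 7, Push 15
Pop 7 and 15, compute 7 - 15 = -8, push -8
Push 4
Pop -8 and 4, compute -8 * 4 = -32, push -32
Push 3
Pop -32 and 3, compute -32 + 3 = -29, push -29
Stack result: -29

-29


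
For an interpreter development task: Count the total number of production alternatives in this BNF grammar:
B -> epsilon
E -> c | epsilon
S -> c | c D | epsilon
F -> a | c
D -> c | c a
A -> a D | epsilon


Counting alternatives per rule:
  B: 1 alternative(s)
  E: 2 alternative(s)
  S: 3 alternative(s)
  F: 2 alternative(s)
  D: 2 alternative(s)
  A: 2 alternative(s)
Sum: 1 + 2 + 3 + 2 + 2 + 2 = 12

12


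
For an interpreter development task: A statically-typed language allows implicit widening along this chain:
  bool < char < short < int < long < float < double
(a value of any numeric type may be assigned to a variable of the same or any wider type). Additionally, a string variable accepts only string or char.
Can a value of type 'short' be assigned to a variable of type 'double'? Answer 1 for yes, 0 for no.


Target variable type: double
Source value type: short
Numeric ranks: short=2, double=6
Widening allowed iff rank(source) <= rank(target): 2 <= 6? Yes
Result: 1

1
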